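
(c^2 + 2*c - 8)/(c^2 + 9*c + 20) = (c - 2)/(c + 5)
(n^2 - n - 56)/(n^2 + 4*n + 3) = (n^2 - n - 56)/(n^2 + 4*n + 3)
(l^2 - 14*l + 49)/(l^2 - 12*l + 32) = (l^2 - 14*l + 49)/(l^2 - 12*l + 32)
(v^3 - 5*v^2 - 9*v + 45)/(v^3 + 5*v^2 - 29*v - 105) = (v - 3)/(v + 7)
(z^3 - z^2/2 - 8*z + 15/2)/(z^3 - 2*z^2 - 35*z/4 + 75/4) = 2*(z - 1)/(2*z - 5)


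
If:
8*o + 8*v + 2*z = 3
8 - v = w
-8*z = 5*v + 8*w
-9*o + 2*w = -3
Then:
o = 513/251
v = 76/251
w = 1932/251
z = -3959/502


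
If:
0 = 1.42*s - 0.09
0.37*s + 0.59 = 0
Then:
No Solution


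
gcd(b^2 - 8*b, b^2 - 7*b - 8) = b - 8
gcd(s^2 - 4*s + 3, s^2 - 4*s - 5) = 1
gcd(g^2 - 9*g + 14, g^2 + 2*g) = 1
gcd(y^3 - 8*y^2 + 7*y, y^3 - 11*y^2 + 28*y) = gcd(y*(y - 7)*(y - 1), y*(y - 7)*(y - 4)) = y^2 - 7*y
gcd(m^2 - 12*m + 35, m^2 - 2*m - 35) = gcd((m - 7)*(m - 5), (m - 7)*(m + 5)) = m - 7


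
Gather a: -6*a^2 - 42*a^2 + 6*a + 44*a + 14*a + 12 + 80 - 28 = -48*a^2 + 64*a + 64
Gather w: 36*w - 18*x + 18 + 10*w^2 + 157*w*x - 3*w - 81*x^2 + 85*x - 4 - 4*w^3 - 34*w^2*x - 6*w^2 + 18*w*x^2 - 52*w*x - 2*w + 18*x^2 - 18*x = -4*w^3 + w^2*(4 - 34*x) + w*(18*x^2 + 105*x + 31) - 63*x^2 + 49*x + 14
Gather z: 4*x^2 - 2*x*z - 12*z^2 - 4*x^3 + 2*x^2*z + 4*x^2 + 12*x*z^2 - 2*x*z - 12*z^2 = -4*x^3 + 8*x^2 + z^2*(12*x - 24) + z*(2*x^2 - 4*x)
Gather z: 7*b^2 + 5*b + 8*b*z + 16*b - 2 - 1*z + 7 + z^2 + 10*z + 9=7*b^2 + 21*b + z^2 + z*(8*b + 9) + 14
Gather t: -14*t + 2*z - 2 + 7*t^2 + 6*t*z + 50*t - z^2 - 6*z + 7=7*t^2 + t*(6*z + 36) - z^2 - 4*z + 5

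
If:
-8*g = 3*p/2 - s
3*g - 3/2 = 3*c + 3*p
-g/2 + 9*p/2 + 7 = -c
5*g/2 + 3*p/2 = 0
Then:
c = 11/4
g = 39/32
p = -65/32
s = 429/64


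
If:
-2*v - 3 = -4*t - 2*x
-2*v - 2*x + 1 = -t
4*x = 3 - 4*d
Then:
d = 3/4 - x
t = 4/3 - 4*x/3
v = 7/6 - 5*x/3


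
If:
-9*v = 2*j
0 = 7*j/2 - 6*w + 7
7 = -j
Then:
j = -7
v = 14/9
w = -35/12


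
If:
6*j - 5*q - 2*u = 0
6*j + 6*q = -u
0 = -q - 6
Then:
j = 7/3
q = -6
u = 22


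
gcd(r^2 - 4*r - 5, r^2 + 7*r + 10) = 1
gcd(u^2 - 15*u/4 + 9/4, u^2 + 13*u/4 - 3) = u - 3/4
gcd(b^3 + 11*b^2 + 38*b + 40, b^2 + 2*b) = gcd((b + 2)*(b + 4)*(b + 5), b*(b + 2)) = b + 2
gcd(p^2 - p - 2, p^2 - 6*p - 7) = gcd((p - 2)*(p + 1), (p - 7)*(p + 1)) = p + 1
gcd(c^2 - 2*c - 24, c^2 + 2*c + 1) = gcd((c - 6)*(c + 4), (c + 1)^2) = 1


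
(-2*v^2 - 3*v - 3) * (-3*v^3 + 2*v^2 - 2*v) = 6*v^5 + 5*v^4 + 7*v^3 + 6*v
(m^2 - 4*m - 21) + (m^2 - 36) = 2*m^2 - 4*m - 57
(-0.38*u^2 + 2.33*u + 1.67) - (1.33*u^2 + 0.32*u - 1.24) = -1.71*u^2 + 2.01*u + 2.91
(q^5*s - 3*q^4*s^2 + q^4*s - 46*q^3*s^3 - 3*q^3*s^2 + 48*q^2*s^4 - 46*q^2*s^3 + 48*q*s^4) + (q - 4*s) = q^5*s - 3*q^4*s^2 + q^4*s - 46*q^3*s^3 - 3*q^3*s^2 + 48*q^2*s^4 - 46*q^2*s^3 + 48*q*s^4 + q - 4*s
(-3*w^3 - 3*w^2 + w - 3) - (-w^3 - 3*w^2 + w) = -2*w^3 - 3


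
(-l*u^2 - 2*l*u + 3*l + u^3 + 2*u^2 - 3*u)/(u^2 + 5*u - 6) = (-l*u - 3*l + u^2 + 3*u)/(u + 6)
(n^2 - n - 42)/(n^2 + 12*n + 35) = (n^2 - n - 42)/(n^2 + 12*n + 35)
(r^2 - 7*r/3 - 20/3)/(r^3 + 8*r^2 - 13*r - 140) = (r + 5/3)/(r^2 + 12*r + 35)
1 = 1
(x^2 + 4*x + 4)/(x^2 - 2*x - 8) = (x + 2)/(x - 4)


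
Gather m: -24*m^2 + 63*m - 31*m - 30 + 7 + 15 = -24*m^2 + 32*m - 8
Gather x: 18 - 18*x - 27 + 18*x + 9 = 0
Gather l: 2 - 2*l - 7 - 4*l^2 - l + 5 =-4*l^2 - 3*l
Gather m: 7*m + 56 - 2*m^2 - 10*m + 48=-2*m^2 - 3*m + 104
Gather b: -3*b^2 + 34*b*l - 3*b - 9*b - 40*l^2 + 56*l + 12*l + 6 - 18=-3*b^2 + b*(34*l - 12) - 40*l^2 + 68*l - 12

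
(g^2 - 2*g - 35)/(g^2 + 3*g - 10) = (g - 7)/(g - 2)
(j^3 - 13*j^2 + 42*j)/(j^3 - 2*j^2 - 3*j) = (-j^2 + 13*j - 42)/(-j^2 + 2*j + 3)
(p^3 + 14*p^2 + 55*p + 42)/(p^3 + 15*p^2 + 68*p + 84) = (p + 1)/(p + 2)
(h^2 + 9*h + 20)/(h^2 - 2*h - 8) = (h^2 + 9*h + 20)/(h^2 - 2*h - 8)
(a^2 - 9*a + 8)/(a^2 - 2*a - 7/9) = 9*(-a^2 + 9*a - 8)/(-9*a^2 + 18*a + 7)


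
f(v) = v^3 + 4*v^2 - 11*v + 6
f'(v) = 3*v^2 + 8*v - 11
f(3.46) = 57.25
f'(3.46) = 52.59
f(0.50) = 1.62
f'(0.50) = -6.25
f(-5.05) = 34.77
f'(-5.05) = 25.11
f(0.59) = 1.11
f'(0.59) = -5.24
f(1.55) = 2.28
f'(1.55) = 8.61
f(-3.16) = 49.15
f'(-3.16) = -6.32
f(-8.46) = -220.15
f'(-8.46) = 136.03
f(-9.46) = -378.56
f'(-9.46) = 181.79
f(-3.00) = 48.00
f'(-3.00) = -8.00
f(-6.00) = 0.00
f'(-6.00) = 49.00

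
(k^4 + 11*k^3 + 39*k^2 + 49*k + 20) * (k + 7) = k^5 + 18*k^4 + 116*k^3 + 322*k^2 + 363*k + 140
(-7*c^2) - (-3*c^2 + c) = -4*c^2 - c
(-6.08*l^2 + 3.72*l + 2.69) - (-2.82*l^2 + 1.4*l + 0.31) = -3.26*l^2 + 2.32*l + 2.38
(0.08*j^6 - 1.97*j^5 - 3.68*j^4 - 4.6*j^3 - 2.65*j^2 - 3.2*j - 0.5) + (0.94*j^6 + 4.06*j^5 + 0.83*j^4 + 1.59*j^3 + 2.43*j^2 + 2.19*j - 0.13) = 1.02*j^6 + 2.09*j^5 - 2.85*j^4 - 3.01*j^3 - 0.22*j^2 - 1.01*j - 0.63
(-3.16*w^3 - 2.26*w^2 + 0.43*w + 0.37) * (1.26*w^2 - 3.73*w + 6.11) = -3.9816*w^5 + 8.9392*w^4 - 10.336*w^3 - 14.9463*w^2 + 1.2472*w + 2.2607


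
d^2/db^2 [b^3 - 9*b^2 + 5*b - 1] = 6*b - 18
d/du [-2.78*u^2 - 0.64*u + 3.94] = -5.56*u - 0.64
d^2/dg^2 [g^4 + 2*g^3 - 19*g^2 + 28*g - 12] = 12*g^2 + 12*g - 38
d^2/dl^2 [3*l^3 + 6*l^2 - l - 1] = 18*l + 12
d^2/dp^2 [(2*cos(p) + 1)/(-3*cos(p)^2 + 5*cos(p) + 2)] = (81*(1 - cos(2*p))^2*cos(p)/2 + 33*(1 - cos(2*p))^2/2 + cos(p)/4 + 107*cos(2*p)/2 + 135*cos(3*p)/4 - 9*cos(5*p) - 69/2)/((cos(p) - 2)^3*(3*cos(p) + 1)^3)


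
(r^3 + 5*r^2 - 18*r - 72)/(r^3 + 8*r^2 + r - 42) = (r^2 + 2*r - 24)/(r^2 + 5*r - 14)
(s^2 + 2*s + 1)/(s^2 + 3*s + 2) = (s + 1)/(s + 2)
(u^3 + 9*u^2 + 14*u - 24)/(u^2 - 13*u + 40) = (u^3 + 9*u^2 + 14*u - 24)/(u^2 - 13*u + 40)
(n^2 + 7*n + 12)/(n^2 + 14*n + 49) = (n^2 + 7*n + 12)/(n^2 + 14*n + 49)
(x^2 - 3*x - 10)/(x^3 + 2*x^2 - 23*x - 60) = (x + 2)/(x^2 + 7*x + 12)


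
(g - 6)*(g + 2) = g^2 - 4*g - 12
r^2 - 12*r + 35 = (r - 7)*(r - 5)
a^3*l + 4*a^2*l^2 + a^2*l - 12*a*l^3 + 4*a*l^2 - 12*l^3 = (a - 2*l)*(a + 6*l)*(a*l + l)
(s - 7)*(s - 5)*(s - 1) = s^3 - 13*s^2 + 47*s - 35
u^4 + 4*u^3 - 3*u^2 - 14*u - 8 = (u - 2)*(u + 1)^2*(u + 4)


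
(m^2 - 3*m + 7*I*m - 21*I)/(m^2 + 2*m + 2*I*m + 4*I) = (m^2 + m*(-3 + 7*I) - 21*I)/(m^2 + 2*m*(1 + I) + 4*I)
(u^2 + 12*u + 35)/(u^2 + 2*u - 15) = (u + 7)/(u - 3)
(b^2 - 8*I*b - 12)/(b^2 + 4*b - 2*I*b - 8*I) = (b - 6*I)/(b + 4)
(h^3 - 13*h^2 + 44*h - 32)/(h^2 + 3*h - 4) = (h^2 - 12*h + 32)/(h + 4)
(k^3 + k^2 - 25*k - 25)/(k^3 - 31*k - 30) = (k - 5)/(k - 6)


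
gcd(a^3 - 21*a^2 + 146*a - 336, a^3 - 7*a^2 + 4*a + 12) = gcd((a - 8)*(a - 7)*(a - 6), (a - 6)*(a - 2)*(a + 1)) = a - 6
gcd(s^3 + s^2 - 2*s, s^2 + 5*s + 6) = s + 2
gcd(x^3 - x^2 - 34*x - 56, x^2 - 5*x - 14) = x^2 - 5*x - 14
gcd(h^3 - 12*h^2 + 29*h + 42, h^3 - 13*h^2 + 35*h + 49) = h^2 - 6*h - 7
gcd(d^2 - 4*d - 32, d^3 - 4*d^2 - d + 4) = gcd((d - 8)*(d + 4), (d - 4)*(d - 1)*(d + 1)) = 1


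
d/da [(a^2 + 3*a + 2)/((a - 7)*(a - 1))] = (-11*a^2 + 10*a + 37)/(a^4 - 16*a^3 + 78*a^2 - 112*a + 49)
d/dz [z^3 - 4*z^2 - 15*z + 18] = 3*z^2 - 8*z - 15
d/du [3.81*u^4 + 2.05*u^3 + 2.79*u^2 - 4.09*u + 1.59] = 15.24*u^3 + 6.15*u^2 + 5.58*u - 4.09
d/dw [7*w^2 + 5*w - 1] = 14*w + 5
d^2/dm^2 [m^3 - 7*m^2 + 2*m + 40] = 6*m - 14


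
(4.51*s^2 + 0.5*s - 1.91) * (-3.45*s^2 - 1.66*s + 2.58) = -15.5595*s^4 - 9.2116*s^3 + 17.3953*s^2 + 4.4606*s - 4.9278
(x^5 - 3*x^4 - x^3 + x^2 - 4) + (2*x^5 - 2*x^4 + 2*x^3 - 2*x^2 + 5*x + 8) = 3*x^5 - 5*x^4 + x^3 - x^2 + 5*x + 4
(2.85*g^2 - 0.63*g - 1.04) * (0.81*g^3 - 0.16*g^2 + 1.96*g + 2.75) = 2.3085*g^5 - 0.9663*g^4 + 4.8444*g^3 + 6.7691*g^2 - 3.7709*g - 2.86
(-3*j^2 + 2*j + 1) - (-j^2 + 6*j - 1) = -2*j^2 - 4*j + 2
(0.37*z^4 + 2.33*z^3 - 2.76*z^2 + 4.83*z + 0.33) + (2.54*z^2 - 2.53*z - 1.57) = 0.37*z^4 + 2.33*z^3 - 0.22*z^2 + 2.3*z - 1.24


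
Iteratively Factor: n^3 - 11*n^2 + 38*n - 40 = (n - 4)*(n^2 - 7*n + 10) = (n - 5)*(n - 4)*(n - 2)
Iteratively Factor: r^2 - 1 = (r + 1)*(r - 1)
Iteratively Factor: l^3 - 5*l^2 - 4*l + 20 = (l - 5)*(l^2 - 4) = (l - 5)*(l + 2)*(l - 2)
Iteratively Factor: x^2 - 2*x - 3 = (x - 3)*(x + 1)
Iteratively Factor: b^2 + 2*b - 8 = (b - 2)*(b + 4)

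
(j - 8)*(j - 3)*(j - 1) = j^3 - 12*j^2 + 35*j - 24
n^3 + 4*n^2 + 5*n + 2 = (n + 1)^2*(n + 2)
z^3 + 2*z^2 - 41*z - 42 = (z - 6)*(z + 1)*(z + 7)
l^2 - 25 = (l - 5)*(l + 5)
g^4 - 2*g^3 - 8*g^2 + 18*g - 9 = (g - 3)*(g - 1)^2*(g + 3)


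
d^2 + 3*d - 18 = (d - 3)*(d + 6)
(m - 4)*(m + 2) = m^2 - 2*m - 8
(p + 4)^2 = p^2 + 8*p + 16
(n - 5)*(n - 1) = n^2 - 6*n + 5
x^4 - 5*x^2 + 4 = (x - 2)*(x - 1)*(x + 1)*(x + 2)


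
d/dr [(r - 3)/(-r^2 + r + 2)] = (-r^2 + r + (r - 3)*(2*r - 1) + 2)/(-r^2 + r + 2)^2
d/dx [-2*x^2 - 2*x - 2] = -4*x - 2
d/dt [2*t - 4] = 2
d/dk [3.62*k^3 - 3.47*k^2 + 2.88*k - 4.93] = 10.86*k^2 - 6.94*k + 2.88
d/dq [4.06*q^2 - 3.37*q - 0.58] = 8.12*q - 3.37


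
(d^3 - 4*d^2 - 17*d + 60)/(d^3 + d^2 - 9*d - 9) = (d^2 - d - 20)/(d^2 + 4*d + 3)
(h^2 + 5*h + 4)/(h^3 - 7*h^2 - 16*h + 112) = (h + 1)/(h^2 - 11*h + 28)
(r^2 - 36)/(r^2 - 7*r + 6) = (r + 6)/(r - 1)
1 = 1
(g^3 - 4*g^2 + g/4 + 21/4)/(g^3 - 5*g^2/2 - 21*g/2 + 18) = (g^2 - 5*g/2 - 7/2)/(g^2 - g - 12)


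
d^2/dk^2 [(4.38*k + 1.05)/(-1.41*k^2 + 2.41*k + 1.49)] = ((2.82*k - 2.41)*(4.38*k + 1.05)*(5.64*k - 4.82) + (37.0548*k - 18.1506)*(-1.41*k^2 + 2.41*k + 1.49))/(-1.41*k^2 + 2.41*k + 1.49)^3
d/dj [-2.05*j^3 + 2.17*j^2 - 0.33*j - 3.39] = -6.15*j^2 + 4.34*j - 0.33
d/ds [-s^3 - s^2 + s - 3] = -3*s^2 - 2*s + 1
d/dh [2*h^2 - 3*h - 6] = 4*h - 3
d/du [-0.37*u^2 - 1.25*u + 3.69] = -0.74*u - 1.25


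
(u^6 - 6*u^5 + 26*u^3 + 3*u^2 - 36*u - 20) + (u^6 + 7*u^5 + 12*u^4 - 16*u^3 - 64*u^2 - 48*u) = 2*u^6 + u^5 + 12*u^4 + 10*u^3 - 61*u^2 - 84*u - 20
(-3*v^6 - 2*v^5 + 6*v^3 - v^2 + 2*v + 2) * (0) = 0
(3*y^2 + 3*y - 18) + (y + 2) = 3*y^2 + 4*y - 16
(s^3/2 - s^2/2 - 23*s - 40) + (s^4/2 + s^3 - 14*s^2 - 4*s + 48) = s^4/2 + 3*s^3/2 - 29*s^2/2 - 27*s + 8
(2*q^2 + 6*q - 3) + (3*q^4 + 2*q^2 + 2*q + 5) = 3*q^4 + 4*q^2 + 8*q + 2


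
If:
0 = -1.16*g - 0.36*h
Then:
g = -0.310344827586207*h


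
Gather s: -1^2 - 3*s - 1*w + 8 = -3*s - w + 7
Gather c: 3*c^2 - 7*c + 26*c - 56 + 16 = 3*c^2 + 19*c - 40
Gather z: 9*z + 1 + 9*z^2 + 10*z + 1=9*z^2 + 19*z + 2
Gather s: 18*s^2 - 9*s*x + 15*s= 18*s^2 + s*(15 - 9*x)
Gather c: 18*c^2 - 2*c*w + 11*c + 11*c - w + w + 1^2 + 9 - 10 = 18*c^2 + c*(22 - 2*w)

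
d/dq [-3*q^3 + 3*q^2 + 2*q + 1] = -9*q^2 + 6*q + 2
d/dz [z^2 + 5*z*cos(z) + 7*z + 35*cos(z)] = -5*z*sin(z) + 2*z - 35*sin(z) + 5*cos(z) + 7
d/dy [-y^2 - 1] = -2*y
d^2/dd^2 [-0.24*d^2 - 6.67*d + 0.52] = -0.480000000000000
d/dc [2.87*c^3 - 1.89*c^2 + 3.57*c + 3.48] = 8.61*c^2 - 3.78*c + 3.57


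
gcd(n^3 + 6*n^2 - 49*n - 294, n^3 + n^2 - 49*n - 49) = n^2 - 49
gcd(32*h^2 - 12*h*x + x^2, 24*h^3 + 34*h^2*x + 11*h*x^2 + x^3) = 1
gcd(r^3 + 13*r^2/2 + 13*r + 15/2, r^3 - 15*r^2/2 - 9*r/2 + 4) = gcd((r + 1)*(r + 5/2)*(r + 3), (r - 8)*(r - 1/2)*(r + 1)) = r + 1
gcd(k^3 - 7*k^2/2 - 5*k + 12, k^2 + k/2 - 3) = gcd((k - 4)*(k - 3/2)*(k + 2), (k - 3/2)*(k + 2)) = k^2 + k/2 - 3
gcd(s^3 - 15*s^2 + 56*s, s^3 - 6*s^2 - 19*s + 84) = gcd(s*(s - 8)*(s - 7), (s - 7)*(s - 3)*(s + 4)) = s - 7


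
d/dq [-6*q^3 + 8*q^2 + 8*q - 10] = -18*q^2 + 16*q + 8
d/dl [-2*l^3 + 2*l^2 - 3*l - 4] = -6*l^2 + 4*l - 3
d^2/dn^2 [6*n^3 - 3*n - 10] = 36*n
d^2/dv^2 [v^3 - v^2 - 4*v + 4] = 6*v - 2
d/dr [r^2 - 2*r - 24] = 2*r - 2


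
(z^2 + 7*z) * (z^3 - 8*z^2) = z^5 - z^4 - 56*z^3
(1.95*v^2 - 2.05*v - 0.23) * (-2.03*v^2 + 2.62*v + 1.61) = -3.9585*v^4 + 9.2705*v^3 - 1.7646*v^2 - 3.9031*v - 0.3703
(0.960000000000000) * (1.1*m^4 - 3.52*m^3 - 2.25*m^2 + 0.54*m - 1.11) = 1.056*m^4 - 3.3792*m^3 - 2.16*m^2 + 0.5184*m - 1.0656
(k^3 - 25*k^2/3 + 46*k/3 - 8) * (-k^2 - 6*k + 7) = -k^5 + 7*k^4/3 + 125*k^3/3 - 427*k^2/3 + 466*k/3 - 56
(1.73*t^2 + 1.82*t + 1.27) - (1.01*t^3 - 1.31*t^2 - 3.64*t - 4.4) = -1.01*t^3 + 3.04*t^2 + 5.46*t + 5.67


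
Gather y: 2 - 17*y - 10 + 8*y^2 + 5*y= 8*y^2 - 12*y - 8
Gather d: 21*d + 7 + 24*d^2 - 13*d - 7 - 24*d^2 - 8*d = 0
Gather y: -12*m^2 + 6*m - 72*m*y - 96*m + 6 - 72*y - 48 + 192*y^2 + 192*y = -12*m^2 - 90*m + 192*y^2 + y*(120 - 72*m) - 42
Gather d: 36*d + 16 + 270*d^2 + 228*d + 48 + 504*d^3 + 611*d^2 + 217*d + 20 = 504*d^3 + 881*d^2 + 481*d + 84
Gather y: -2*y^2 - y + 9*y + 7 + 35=-2*y^2 + 8*y + 42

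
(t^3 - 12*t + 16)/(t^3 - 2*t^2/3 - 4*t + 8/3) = 3*(t^2 + 2*t - 8)/(3*t^2 + 4*t - 4)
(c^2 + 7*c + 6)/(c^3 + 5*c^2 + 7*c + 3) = (c + 6)/(c^2 + 4*c + 3)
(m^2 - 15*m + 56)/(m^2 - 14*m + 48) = (m - 7)/(m - 6)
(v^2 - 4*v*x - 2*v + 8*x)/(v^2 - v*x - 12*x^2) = (v - 2)/(v + 3*x)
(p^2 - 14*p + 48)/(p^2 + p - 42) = (p - 8)/(p + 7)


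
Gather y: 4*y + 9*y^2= 9*y^2 + 4*y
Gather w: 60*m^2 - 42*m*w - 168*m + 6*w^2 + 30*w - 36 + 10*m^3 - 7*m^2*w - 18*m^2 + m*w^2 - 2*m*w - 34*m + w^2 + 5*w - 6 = 10*m^3 + 42*m^2 - 202*m + w^2*(m + 7) + w*(-7*m^2 - 44*m + 35) - 42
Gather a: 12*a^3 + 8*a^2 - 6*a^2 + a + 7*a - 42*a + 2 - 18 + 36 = 12*a^3 + 2*a^2 - 34*a + 20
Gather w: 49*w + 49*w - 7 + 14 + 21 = 98*w + 28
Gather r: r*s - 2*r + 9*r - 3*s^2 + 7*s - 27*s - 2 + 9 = r*(s + 7) - 3*s^2 - 20*s + 7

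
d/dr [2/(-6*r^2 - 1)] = 24*r/(6*r^2 + 1)^2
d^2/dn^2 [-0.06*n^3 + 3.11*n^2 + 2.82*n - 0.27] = 6.22 - 0.36*n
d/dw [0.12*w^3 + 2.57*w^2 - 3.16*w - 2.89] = 0.36*w^2 + 5.14*w - 3.16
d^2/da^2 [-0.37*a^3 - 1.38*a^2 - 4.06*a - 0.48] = -2.22*a - 2.76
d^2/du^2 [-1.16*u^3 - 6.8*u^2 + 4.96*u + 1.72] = -6.96*u - 13.6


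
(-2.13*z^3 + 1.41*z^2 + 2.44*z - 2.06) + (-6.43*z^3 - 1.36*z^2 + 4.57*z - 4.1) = -8.56*z^3 + 0.0499999999999998*z^2 + 7.01*z - 6.16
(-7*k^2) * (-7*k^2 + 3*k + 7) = 49*k^4 - 21*k^3 - 49*k^2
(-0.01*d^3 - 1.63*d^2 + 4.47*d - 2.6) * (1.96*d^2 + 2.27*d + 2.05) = -0.0196*d^5 - 3.2175*d^4 + 5.0406*d^3 + 1.7094*d^2 + 3.2615*d - 5.33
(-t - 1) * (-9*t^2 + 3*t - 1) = 9*t^3 + 6*t^2 - 2*t + 1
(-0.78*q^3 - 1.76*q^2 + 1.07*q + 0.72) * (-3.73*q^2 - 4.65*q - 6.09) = 2.9094*q^5 + 10.1918*q^4 + 8.9431*q^3 + 3.0573*q^2 - 9.8643*q - 4.3848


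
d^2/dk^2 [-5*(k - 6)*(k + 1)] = -10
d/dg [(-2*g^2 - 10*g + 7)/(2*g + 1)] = 4*(-g^2 - g - 6)/(4*g^2 + 4*g + 1)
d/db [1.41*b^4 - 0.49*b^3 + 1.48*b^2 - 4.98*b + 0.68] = 5.64*b^3 - 1.47*b^2 + 2.96*b - 4.98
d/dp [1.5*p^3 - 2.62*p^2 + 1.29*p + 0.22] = 4.5*p^2 - 5.24*p + 1.29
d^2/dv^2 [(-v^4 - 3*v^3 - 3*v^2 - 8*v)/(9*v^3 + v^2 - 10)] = 2*(-217*v^6 - 2214*v^5 - 1806*v^4 - 1928*v^3 - 5010*v^2 - 1140*v - 300)/(729*v^9 + 243*v^8 + 27*v^7 - 2429*v^6 - 540*v^5 - 30*v^4 + 2700*v^3 + 300*v^2 - 1000)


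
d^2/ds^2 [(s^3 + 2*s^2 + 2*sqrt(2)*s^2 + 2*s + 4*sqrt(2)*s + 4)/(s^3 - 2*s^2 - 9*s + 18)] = 2*(2*sqrt(2)*s^6 + 4*s^6 + 12*sqrt(2)*s^5 + 33*s^5 - 42*s^4 + 30*sqrt(2)*s^4 - 236*sqrt(2)*s^3 - 209*s^3 - 546*s^2 - 216*sqrt(2)*s^2 + 432*sqrt(2)*s + 1188*s + 1440 + 1296*sqrt(2))/(s^9 - 6*s^8 - 15*s^7 + 154*s^6 - 81*s^5 - 1242*s^4 + 2187*s^3 + 2430*s^2 - 8748*s + 5832)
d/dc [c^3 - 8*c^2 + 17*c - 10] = 3*c^2 - 16*c + 17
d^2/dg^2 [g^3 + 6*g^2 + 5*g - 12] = 6*g + 12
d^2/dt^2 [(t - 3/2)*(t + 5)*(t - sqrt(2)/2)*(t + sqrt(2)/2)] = 12*t^2 + 21*t - 16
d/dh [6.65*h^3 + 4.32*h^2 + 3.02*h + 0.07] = 19.95*h^2 + 8.64*h + 3.02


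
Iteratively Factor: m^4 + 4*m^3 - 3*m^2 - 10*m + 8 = (m + 4)*(m^3 - 3*m + 2) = (m - 1)*(m + 4)*(m^2 + m - 2) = (m - 1)*(m + 2)*(m + 4)*(m - 1)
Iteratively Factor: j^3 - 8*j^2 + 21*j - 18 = (j - 3)*(j^2 - 5*j + 6) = (j - 3)*(j - 2)*(j - 3)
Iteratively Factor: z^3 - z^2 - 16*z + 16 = (z - 1)*(z^2 - 16) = (z - 4)*(z - 1)*(z + 4)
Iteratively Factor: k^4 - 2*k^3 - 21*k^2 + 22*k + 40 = (k - 2)*(k^3 - 21*k - 20) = (k - 5)*(k - 2)*(k^2 + 5*k + 4) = (k - 5)*(k - 2)*(k + 1)*(k + 4)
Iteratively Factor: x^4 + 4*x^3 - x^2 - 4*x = (x + 4)*(x^3 - x) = x*(x + 4)*(x^2 - 1) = x*(x - 1)*(x + 4)*(x + 1)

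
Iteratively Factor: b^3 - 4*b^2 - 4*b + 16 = (b - 4)*(b^2 - 4) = (b - 4)*(b - 2)*(b + 2)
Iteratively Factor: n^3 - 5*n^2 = (n)*(n^2 - 5*n) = n*(n - 5)*(n)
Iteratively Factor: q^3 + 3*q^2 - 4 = (q + 2)*(q^2 + q - 2) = (q - 1)*(q + 2)*(q + 2)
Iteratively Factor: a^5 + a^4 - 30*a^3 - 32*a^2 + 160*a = (a - 2)*(a^4 + 3*a^3 - 24*a^2 - 80*a) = (a - 2)*(a + 4)*(a^3 - a^2 - 20*a) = a*(a - 2)*(a + 4)*(a^2 - a - 20) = a*(a - 2)*(a + 4)^2*(a - 5)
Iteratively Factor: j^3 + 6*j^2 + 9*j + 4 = (j + 4)*(j^2 + 2*j + 1) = (j + 1)*(j + 4)*(j + 1)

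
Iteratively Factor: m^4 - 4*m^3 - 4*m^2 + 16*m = (m + 2)*(m^3 - 6*m^2 + 8*m) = (m - 2)*(m + 2)*(m^2 - 4*m) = (m - 4)*(m - 2)*(m + 2)*(m)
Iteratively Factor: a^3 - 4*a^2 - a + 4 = (a - 1)*(a^2 - 3*a - 4) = (a - 4)*(a - 1)*(a + 1)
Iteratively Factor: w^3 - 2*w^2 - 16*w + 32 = (w + 4)*(w^2 - 6*w + 8) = (w - 2)*(w + 4)*(w - 4)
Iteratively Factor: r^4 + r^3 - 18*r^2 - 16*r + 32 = (r - 4)*(r^3 + 5*r^2 + 2*r - 8) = (r - 4)*(r - 1)*(r^2 + 6*r + 8) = (r - 4)*(r - 1)*(r + 4)*(r + 2)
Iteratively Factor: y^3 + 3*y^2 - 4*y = (y - 1)*(y^2 + 4*y) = (y - 1)*(y + 4)*(y)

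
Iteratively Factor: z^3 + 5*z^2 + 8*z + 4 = (z + 1)*(z^2 + 4*z + 4) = (z + 1)*(z + 2)*(z + 2)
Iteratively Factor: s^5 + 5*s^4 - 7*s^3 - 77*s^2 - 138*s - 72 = (s + 2)*(s^4 + 3*s^3 - 13*s^2 - 51*s - 36) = (s + 1)*(s + 2)*(s^3 + 2*s^2 - 15*s - 36) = (s + 1)*(s + 2)*(s + 3)*(s^2 - s - 12) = (s - 4)*(s + 1)*(s + 2)*(s + 3)*(s + 3)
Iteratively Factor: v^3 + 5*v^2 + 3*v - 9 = (v + 3)*(v^2 + 2*v - 3) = (v + 3)^2*(v - 1)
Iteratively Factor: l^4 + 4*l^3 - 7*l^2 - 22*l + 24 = (l - 1)*(l^3 + 5*l^2 - 2*l - 24) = (l - 1)*(l + 4)*(l^2 + l - 6) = (l - 1)*(l + 3)*(l + 4)*(l - 2)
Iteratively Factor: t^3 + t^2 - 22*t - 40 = (t + 4)*(t^2 - 3*t - 10) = (t + 2)*(t + 4)*(t - 5)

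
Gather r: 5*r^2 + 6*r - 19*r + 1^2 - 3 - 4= 5*r^2 - 13*r - 6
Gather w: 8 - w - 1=7 - w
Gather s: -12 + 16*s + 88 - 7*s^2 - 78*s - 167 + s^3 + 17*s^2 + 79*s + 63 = s^3 + 10*s^2 + 17*s - 28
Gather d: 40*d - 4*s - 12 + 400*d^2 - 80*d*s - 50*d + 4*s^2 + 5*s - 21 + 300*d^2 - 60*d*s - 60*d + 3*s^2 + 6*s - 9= 700*d^2 + d*(-140*s - 70) + 7*s^2 + 7*s - 42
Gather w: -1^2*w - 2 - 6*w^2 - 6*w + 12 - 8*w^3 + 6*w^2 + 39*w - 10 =-8*w^3 + 32*w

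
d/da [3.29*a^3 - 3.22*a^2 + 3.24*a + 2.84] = 9.87*a^2 - 6.44*a + 3.24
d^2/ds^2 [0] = 0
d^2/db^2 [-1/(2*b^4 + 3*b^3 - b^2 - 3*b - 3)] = 2*((12*b^2 + 9*b - 1)*(-2*b^4 - 3*b^3 + b^2 + 3*b + 3) + (8*b^3 + 9*b^2 - 2*b - 3)^2)/(-2*b^4 - 3*b^3 + b^2 + 3*b + 3)^3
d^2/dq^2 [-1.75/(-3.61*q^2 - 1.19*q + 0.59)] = (-45.61235*q^2 - 15.03565*q + 1.75*(7.22*q + 1.19)*(14.44*q + 2.38) + 7.45465)/(3.61*q^2 + 1.19*q - 0.59)^3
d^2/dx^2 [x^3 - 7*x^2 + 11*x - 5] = 6*x - 14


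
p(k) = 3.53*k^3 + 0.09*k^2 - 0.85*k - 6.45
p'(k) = 10.59*k^2 + 0.18*k - 0.85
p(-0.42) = -6.34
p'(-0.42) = 0.94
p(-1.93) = -29.85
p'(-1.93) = 38.25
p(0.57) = -6.25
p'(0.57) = 2.69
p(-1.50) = -16.89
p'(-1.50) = 22.71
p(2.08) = 23.94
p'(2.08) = 45.34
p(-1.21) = -11.54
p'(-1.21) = 14.44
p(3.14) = 101.05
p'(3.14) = 104.13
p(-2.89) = -88.45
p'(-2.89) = 87.08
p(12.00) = 6096.15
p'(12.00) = 1526.27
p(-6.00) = -760.59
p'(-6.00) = 379.31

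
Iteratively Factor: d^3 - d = (d + 1)*(d^2 - d) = d*(d + 1)*(d - 1)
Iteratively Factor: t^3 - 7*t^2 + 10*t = (t - 2)*(t^2 - 5*t) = (t - 5)*(t - 2)*(t)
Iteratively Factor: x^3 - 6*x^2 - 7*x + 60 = (x + 3)*(x^2 - 9*x + 20) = (x - 4)*(x + 3)*(x - 5)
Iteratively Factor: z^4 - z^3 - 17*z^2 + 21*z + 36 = (z + 4)*(z^3 - 5*z^2 + 3*z + 9) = (z + 1)*(z + 4)*(z^2 - 6*z + 9) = (z - 3)*(z + 1)*(z + 4)*(z - 3)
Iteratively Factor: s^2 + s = (s)*(s + 1)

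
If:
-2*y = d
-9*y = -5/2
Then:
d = -5/9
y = 5/18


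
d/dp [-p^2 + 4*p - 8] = 4 - 2*p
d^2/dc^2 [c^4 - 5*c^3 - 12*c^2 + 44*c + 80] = 12*c^2 - 30*c - 24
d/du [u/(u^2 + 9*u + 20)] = (20 - u^2)/(u^4 + 18*u^3 + 121*u^2 + 360*u + 400)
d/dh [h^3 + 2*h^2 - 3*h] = 3*h^2 + 4*h - 3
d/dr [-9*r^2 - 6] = -18*r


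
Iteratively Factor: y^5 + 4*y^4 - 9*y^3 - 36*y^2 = (y)*(y^4 + 4*y^3 - 9*y^2 - 36*y) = y*(y + 3)*(y^3 + y^2 - 12*y) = y^2*(y + 3)*(y^2 + y - 12) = y^2*(y - 3)*(y + 3)*(y + 4)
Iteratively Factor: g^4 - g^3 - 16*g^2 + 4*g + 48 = (g - 4)*(g^3 + 3*g^2 - 4*g - 12) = (g - 4)*(g + 2)*(g^2 + g - 6) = (g - 4)*(g + 2)*(g + 3)*(g - 2)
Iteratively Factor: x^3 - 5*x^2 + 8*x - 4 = (x - 2)*(x^2 - 3*x + 2) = (x - 2)^2*(x - 1)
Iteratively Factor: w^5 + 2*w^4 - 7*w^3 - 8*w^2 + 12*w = (w + 2)*(w^4 - 7*w^2 + 6*w) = (w - 1)*(w + 2)*(w^3 + w^2 - 6*w) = (w - 2)*(w - 1)*(w + 2)*(w^2 + 3*w) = (w - 2)*(w - 1)*(w + 2)*(w + 3)*(w)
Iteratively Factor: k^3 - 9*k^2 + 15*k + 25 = (k + 1)*(k^2 - 10*k + 25) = (k - 5)*(k + 1)*(k - 5)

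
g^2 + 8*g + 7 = (g + 1)*(g + 7)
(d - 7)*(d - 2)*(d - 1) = d^3 - 10*d^2 + 23*d - 14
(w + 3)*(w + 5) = w^2 + 8*w + 15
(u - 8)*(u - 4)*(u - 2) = u^3 - 14*u^2 + 56*u - 64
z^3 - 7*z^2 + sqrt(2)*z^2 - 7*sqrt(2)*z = z*(z - 7)*(z + sqrt(2))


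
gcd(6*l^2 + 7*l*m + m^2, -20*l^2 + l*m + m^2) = 1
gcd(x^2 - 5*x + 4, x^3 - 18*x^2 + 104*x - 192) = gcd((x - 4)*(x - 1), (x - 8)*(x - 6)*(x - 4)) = x - 4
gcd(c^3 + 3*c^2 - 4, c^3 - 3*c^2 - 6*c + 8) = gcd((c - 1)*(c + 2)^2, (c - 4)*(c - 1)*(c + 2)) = c^2 + c - 2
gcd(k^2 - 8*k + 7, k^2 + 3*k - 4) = k - 1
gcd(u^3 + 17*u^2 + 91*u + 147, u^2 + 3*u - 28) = u + 7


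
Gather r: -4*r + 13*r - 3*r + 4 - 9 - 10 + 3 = 6*r - 12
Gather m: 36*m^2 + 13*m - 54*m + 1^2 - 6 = 36*m^2 - 41*m - 5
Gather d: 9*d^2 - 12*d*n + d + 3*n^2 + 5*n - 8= 9*d^2 + d*(1 - 12*n) + 3*n^2 + 5*n - 8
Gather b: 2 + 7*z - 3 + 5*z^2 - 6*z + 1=5*z^2 + z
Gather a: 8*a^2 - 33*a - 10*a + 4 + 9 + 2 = 8*a^2 - 43*a + 15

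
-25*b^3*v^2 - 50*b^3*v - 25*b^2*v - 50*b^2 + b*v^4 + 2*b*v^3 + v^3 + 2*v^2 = (-5*b + v)*(5*b + v)*(v + 2)*(b*v + 1)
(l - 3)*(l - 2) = l^2 - 5*l + 6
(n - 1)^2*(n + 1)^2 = n^4 - 2*n^2 + 1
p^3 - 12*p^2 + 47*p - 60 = (p - 5)*(p - 4)*(p - 3)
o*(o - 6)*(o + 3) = o^3 - 3*o^2 - 18*o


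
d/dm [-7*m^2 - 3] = -14*m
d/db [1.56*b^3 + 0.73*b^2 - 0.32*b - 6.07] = 4.68*b^2 + 1.46*b - 0.32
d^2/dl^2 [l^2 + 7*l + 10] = 2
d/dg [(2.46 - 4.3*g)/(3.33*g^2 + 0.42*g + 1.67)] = (14.319*g^2 - 16.3836*g - 8.2142)/(11.0889*g^4 + 2.7972*g^3 + 11.2986*g^2 + 1.4028*g + 2.7889)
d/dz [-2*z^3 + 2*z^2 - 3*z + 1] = -6*z^2 + 4*z - 3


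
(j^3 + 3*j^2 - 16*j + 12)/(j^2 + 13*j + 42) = (j^2 - 3*j + 2)/(j + 7)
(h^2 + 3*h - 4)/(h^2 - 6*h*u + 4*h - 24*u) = (1 - h)/(-h + 6*u)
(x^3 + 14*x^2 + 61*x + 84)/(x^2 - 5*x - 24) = (x^2 + 11*x + 28)/(x - 8)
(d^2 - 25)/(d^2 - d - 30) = (d - 5)/(d - 6)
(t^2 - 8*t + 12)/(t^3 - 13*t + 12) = (t^2 - 8*t + 12)/(t^3 - 13*t + 12)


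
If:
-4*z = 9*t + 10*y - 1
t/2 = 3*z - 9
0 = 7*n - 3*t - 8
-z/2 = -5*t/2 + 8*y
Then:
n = 1186/1421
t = -146/203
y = -17/42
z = 1754/609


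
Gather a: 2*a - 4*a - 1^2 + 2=1 - 2*a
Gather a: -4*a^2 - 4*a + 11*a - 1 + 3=-4*a^2 + 7*a + 2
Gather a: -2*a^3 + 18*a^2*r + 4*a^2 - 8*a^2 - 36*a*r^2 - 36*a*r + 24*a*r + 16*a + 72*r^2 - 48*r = -2*a^3 + a^2*(18*r - 4) + a*(-36*r^2 - 12*r + 16) + 72*r^2 - 48*r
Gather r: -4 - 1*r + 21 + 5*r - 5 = 4*r + 12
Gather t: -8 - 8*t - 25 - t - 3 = -9*t - 36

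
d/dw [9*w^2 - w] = 18*w - 1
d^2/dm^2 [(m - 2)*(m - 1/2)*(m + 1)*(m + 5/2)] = 12*m^2 + 6*m - 21/2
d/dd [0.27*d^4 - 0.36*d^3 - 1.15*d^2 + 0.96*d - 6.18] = 1.08*d^3 - 1.08*d^2 - 2.3*d + 0.96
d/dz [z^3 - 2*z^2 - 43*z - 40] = 3*z^2 - 4*z - 43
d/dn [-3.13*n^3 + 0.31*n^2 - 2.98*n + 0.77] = -9.39*n^2 + 0.62*n - 2.98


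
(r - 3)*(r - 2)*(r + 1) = r^3 - 4*r^2 + r + 6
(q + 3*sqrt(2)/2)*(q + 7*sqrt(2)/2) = q^2 + 5*sqrt(2)*q + 21/2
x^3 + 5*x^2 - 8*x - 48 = (x - 3)*(x + 4)^2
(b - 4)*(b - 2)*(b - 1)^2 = b^4 - 8*b^3 + 21*b^2 - 22*b + 8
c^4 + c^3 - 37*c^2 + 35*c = c*(c - 5)*(c - 1)*(c + 7)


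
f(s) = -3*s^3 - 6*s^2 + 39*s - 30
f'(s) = -9*s^2 - 12*s + 39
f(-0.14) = -35.57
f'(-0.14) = 40.50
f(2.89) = -39.82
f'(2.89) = -70.85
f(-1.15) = -78.22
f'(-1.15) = 40.90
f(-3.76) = -101.99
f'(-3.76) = -43.12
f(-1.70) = -98.90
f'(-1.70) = 33.39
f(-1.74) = -100.22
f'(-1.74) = 32.63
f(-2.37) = -116.20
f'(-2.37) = 16.89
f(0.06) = -27.68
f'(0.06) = 38.25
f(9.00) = -2352.00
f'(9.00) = -798.00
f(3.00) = -48.00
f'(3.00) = -78.00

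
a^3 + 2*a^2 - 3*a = a*(a - 1)*(a + 3)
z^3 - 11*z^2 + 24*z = z*(z - 8)*(z - 3)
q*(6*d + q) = 6*d*q + q^2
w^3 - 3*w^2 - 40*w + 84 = (w - 7)*(w - 2)*(w + 6)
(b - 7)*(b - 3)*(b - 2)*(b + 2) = b^4 - 10*b^3 + 17*b^2 + 40*b - 84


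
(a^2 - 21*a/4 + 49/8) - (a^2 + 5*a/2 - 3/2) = 61/8 - 31*a/4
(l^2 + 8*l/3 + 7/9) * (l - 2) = l^3 + 2*l^2/3 - 41*l/9 - 14/9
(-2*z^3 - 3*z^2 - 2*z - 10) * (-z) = 2*z^4 + 3*z^3 + 2*z^2 + 10*z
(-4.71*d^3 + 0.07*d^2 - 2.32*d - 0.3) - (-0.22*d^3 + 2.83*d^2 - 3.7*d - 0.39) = -4.49*d^3 - 2.76*d^2 + 1.38*d + 0.09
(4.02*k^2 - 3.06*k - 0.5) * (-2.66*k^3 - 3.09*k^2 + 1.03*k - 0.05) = -10.6932*k^5 - 4.2822*k^4 + 14.926*k^3 - 1.8078*k^2 - 0.362*k + 0.025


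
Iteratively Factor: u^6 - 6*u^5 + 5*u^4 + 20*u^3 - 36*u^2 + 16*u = (u - 1)*(u^5 - 5*u^4 + 20*u^2 - 16*u) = (u - 1)^2*(u^4 - 4*u^3 - 4*u^2 + 16*u) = (u - 4)*(u - 1)^2*(u^3 - 4*u) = (u - 4)*(u - 1)^2*(u + 2)*(u^2 - 2*u) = (u - 4)*(u - 2)*(u - 1)^2*(u + 2)*(u)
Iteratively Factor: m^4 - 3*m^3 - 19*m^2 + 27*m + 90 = (m + 2)*(m^3 - 5*m^2 - 9*m + 45) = (m - 3)*(m + 2)*(m^2 - 2*m - 15) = (m - 3)*(m + 2)*(m + 3)*(m - 5)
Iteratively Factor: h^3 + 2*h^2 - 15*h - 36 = (h + 3)*(h^2 - h - 12) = (h - 4)*(h + 3)*(h + 3)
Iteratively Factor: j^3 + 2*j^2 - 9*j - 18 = (j + 3)*(j^2 - j - 6) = (j - 3)*(j + 3)*(j + 2)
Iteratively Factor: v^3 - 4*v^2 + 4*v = (v)*(v^2 - 4*v + 4) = v*(v - 2)*(v - 2)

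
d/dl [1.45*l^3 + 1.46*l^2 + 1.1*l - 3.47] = 4.35*l^2 + 2.92*l + 1.1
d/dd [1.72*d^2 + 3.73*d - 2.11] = 3.44*d + 3.73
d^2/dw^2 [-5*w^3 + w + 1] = -30*w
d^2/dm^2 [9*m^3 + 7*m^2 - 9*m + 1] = 54*m + 14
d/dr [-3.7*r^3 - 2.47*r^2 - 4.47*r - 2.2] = -11.1*r^2 - 4.94*r - 4.47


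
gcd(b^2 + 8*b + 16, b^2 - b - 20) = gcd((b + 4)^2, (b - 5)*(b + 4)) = b + 4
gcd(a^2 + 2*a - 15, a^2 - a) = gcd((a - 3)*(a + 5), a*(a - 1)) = 1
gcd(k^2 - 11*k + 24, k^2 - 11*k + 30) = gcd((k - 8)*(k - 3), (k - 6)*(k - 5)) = 1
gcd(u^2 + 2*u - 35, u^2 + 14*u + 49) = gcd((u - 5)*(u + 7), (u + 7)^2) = u + 7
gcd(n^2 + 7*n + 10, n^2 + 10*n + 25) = n + 5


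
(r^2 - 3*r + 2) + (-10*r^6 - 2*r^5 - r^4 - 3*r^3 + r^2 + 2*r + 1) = -10*r^6 - 2*r^5 - r^4 - 3*r^3 + 2*r^2 - r + 3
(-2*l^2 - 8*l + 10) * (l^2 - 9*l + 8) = -2*l^4 + 10*l^3 + 66*l^2 - 154*l + 80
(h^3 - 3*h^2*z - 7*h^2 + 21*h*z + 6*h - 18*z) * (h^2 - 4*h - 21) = h^5 - 3*h^4*z - 11*h^4 + 33*h^3*z + 13*h^3 - 39*h^2*z + 123*h^2 - 369*h*z - 126*h + 378*z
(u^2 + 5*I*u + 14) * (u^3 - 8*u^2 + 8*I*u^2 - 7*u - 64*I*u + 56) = u^5 - 8*u^4 + 13*I*u^4 - 33*u^3 - 104*I*u^3 + 264*u^2 + 77*I*u^2 - 98*u - 616*I*u + 784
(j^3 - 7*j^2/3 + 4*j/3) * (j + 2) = j^4 - j^3/3 - 10*j^2/3 + 8*j/3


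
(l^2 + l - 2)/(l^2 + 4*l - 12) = (l^2 + l - 2)/(l^2 + 4*l - 12)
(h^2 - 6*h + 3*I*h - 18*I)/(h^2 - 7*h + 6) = (h + 3*I)/(h - 1)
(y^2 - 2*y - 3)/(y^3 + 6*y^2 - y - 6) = (y - 3)/(y^2 + 5*y - 6)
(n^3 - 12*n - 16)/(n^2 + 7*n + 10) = (n^2 - 2*n - 8)/(n + 5)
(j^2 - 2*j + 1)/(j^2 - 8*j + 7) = (j - 1)/(j - 7)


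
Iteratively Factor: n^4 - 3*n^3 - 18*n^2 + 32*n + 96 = (n + 3)*(n^3 - 6*n^2 + 32) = (n - 4)*(n + 3)*(n^2 - 2*n - 8) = (n - 4)*(n + 2)*(n + 3)*(n - 4)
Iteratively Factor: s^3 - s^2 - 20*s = (s - 5)*(s^2 + 4*s) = s*(s - 5)*(s + 4)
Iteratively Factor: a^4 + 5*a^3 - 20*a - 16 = (a + 4)*(a^3 + a^2 - 4*a - 4) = (a + 1)*(a + 4)*(a^2 - 4) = (a - 2)*(a + 1)*(a + 4)*(a + 2)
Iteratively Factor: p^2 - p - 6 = (p - 3)*(p + 2)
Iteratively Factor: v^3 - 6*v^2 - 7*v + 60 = (v - 4)*(v^2 - 2*v - 15) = (v - 4)*(v + 3)*(v - 5)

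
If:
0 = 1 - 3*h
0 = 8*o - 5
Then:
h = 1/3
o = 5/8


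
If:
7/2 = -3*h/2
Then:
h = -7/3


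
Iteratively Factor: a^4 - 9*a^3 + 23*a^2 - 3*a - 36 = (a - 3)*(a^3 - 6*a^2 + 5*a + 12) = (a - 3)*(a + 1)*(a^2 - 7*a + 12) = (a - 4)*(a - 3)*(a + 1)*(a - 3)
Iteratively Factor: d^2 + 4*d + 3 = (d + 3)*(d + 1)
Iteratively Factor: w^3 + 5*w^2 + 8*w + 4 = (w + 1)*(w^2 + 4*w + 4) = (w + 1)*(w + 2)*(w + 2)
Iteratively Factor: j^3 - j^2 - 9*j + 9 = (j + 3)*(j^2 - 4*j + 3) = (j - 3)*(j + 3)*(j - 1)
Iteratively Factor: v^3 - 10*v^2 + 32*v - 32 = (v - 4)*(v^2 - 6*v + 8) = (v - 4)^2*(v - 2)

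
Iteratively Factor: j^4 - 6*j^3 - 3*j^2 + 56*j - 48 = (j - 1)*(j^3 - 5*j^2 - 8*j + 48) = (j - 4)*(j - 1)*(j^2 - j - 12) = (j - 4)*(j - 1)*(j + 3)*(j - 4)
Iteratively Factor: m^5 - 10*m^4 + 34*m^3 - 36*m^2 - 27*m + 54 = (m - 3)*(m^4 - 7*m^3 + 13*m^2 + 3*m - 18) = (m - 3)*(m + 1)*(m^3 - 8*m^2 + 21*m - 18) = (m - 3)^2*(m + 1)*(m^2 - 5*m + 6) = (m - 3)^2*(m - 2)*(m + 1)*(m - 3)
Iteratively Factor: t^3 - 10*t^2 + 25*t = (t - 5)*(t^2 - 5*t) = (t - 5)^2*(t)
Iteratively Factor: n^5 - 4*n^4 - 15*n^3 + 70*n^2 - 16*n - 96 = (n - 3)*(n^4 - n^3 - 18*n^2 + 16*n + 32) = (n - 3)*(n - 2)*(n^3 + n^2 - 16*n - 16) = (n - 4)*(n - 3)*(n - 2)*(n^2 + 5*n + 4) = (n - 4)*(n - 3)*(n - 2)*(n + 1)*(n + 4)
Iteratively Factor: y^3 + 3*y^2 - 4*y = (y + 4)*(y^2 - y) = (y - 1)*(y + 4)*(y)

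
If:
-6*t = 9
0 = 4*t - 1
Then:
No Solution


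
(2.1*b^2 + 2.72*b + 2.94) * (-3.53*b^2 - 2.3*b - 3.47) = -7.413*b^4 - 14.4316*b^3 - 23.9212*b^2 - 16.2004*b - 10.2018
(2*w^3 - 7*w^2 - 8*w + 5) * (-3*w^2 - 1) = -6*w^5 + 21*w^4 + 22*w^3 - 8*w^2 + 8*w - 5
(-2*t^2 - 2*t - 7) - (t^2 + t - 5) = -3*t^2 - 3*t - 2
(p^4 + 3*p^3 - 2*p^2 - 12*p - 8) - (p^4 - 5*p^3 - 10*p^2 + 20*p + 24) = 8*p^3 + 8*p^2 - 32*p - 32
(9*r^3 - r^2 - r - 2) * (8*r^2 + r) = 72*r^5 + r^4 - 9*r^3 - 17*r^2 - 2*r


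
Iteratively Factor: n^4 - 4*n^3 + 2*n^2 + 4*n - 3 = (n - 3)*(n^3 - n^2 - n + 1) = (n - 3)*(n + 1)*(n^2 - 2*n + 1) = (n - 3)*(n - 1)*(n + 1)*(n - 1)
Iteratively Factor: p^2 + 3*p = (p)*(p + 3)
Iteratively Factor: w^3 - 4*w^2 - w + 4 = (w + 1)*(w^2 - 5*w + 4) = (w - 1)*(w + 1)*(w - 4)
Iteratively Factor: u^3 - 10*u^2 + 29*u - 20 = (u - 5)*(u^2 - 5*u + 4) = (u - 5)*(u - 1)*(u - 4)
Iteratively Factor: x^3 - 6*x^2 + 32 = (x + 2)*(x^2 - 8*x + 16) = (x - 4)*(x + 2)*(x - 4)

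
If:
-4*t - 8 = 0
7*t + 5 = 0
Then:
No Solution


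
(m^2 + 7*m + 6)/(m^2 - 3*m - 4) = (m + 6)/(m - 4)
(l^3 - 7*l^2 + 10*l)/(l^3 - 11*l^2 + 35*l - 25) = l*(l - 2)/(l^2 - 6*l + 5)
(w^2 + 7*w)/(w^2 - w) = (w + 7)/(w - 1)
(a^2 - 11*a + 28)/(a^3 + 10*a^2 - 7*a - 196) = (a - 7)/(a^2 + 14*a + 49)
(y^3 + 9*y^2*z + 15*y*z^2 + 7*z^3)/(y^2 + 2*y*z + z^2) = y + 7*z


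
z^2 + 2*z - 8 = (z - 2)*(z + 4)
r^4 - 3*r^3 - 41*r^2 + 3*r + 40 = (r - 8)*(r - 1)*(r + 1)*(r + 5)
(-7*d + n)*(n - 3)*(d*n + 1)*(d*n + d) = -7*d^3*n^3 + 14*d^3*n^2 + 21*d^3*n + d^2*n^4 - 2*d^2*n^3 - 10*d^2*n^2 + 14*d^2*n + 21*d^2 + d*n^3 - 2*d*n^2 - 3*d*n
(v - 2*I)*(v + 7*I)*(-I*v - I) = -I*v^3 + 5*v^2 - I*v^2 + 5*v - 14*I*v - 14*I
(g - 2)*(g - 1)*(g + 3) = g^3 - 7*g + 6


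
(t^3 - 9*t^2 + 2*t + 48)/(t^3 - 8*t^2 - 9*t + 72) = (t + 2)/(t + 3)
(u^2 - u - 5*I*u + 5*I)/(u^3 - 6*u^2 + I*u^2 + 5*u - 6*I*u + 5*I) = (u - 5*I)/(u^2 + u*(-5 + I) - 5*I)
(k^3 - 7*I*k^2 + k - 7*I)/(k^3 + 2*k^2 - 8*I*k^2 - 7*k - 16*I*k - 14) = (k + I)/(k + 2)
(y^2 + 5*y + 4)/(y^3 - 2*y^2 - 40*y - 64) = (y + 1)/(y^2 - 6*y - 16)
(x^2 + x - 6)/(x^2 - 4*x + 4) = (x + 3)/(x - 2)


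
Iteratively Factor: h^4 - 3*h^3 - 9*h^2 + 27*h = (h - 3)*(h^3 - 9*h) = (h - 3)*(h + 3)*(h^2 - 3*h) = (h - 3)^2*(h + 3)*(h)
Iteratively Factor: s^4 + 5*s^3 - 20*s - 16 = (s - 2)*(s^3 + 7*s^2 + 14*s + 8) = (s - 2)*(s + 2)*(s^2 + 5*s + 4) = (s - 2)*(s + 1)*(s + 2)*(s + 4)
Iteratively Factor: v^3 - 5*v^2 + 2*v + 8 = (v + 1)*(v^2 - 6*v + 8) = (v - 4)*(v + 1)*(v - 2)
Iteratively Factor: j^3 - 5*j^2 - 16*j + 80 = (j + 4)*(j^2 - 9*j + 20) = (j - 5)*(j + 4)*(j - 4)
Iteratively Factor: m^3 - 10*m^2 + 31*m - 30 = (m - 2)*(m^2 - 8*m + 15) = (m - 3)*(m - 2)*(m - 5)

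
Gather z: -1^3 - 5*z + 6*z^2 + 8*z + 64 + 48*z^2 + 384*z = 54*z^2 + 387*z + 63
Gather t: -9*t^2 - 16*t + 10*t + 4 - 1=-9*t^2 - 6*t + 3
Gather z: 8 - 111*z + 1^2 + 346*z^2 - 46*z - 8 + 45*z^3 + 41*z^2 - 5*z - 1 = 45*z^3 + 387*z^2 - 162*z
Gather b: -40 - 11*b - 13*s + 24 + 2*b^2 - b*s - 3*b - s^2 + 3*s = 2*b^2 + b*(-s - 14) - s^2 - 10*s - 16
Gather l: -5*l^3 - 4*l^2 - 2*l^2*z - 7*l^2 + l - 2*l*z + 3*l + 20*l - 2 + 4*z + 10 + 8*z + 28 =-5*l^3 + l^2*(-2*z - 11) + l*(24 - 2*z) + 12*z + 36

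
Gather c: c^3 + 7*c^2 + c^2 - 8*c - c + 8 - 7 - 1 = c^3 + 8*c^2 - 9*c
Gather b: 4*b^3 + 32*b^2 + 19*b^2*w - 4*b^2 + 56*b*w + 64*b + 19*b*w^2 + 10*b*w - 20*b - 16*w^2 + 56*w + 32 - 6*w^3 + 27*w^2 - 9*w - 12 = 4*b^3 + b^2*(19*w + 28) + b*(19*w^2 + 66*w + 44) - 6*w^3 + 11*w^2 + 47*w + 20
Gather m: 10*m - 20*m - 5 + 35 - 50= -10*m - 20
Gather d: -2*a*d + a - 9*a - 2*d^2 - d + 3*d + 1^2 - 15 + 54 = -8*a - 2*d^2 + d*(2 - 2*a) + 40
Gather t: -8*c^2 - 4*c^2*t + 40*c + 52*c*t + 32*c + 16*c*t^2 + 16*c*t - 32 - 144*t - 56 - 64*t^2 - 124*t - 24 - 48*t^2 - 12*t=-8*c^2 + 72*c + t^2*(16*c - 112) + t*(-4*c^2 + 68*c - 280) - 112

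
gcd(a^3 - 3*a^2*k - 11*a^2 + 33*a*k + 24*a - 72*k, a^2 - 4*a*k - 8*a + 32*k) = a - 8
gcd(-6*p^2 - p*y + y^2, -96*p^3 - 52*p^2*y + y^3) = 2*p + y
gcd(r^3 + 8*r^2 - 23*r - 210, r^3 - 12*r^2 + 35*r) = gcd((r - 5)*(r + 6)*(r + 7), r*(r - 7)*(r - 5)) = r - 5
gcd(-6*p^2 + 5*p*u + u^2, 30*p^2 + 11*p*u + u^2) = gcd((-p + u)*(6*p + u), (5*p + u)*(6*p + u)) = 6*p + u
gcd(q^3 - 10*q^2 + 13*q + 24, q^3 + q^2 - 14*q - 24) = 1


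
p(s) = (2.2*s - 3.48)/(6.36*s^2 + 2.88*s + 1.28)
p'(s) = (-12.72*s - 2.88)*(2.2*s - 3.48)/(6.36*s^2 + 2.88*s + 1.28)^2 + 2.2/(6.36*s^2 + 2.88*s + 1.28)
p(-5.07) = -0.10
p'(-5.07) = -0.03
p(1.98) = 0.03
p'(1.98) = 0.04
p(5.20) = 0.04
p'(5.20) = -0.00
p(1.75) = 0.01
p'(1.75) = 0.07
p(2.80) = 0.05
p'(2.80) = 0.01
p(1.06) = -0.10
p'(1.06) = 0.33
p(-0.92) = -1.37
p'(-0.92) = -2.47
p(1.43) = -0.02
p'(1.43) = 0.14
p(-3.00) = -0.20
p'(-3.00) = -0.10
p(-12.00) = -0.03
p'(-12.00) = -0.00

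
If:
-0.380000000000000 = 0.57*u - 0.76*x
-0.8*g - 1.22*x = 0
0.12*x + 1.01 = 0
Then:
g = 12.84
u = -11.89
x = -8.42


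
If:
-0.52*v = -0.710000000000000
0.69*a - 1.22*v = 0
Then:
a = 2.41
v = 1.37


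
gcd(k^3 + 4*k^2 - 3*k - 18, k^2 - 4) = k - 2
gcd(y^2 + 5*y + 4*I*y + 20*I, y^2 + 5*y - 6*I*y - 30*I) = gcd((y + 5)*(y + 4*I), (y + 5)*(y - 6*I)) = y + 5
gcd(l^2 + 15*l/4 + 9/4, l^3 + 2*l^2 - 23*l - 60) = l + 3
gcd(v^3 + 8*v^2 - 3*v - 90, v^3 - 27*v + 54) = v^2 + 3*v - 18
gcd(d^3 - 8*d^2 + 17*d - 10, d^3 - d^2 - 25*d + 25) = d^2 - 6*d + 5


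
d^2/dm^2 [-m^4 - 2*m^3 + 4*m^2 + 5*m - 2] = -12*m^2 - 12*m + 8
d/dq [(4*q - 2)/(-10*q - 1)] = -24/(10*q + 1)^2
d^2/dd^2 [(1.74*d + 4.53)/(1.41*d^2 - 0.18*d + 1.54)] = ((1.74*d + 4.53)*(2.82*d - 0.18)*(5.64*d - 0.36) - (14.7204*d + 12.1482)*(1.41*d^2 - 0.18*d + 1.54))/(1.41*d^2 - 0.18*d + 1.54)^3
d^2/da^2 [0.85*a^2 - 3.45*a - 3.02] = 1.70000000000000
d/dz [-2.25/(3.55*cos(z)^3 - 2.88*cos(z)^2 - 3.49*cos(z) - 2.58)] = (-23.9625*cos(z)^2 + 12.96*cos(z) + 7.8525)*sin(z)/(-3.55*cos(z)^3 + 2.88*cos(z)^2 + 3.49*cos(z) + 2.58)^2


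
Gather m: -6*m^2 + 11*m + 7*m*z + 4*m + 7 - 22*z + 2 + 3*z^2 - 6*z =-6*m^2 + m*(7*z + 15) + 3*z^2 - 28*z + 9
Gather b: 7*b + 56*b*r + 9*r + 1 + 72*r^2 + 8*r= b*(56*r + 7) + 72*r^2 + 17*r + 1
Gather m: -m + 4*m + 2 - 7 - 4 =3*m - 9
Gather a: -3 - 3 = -6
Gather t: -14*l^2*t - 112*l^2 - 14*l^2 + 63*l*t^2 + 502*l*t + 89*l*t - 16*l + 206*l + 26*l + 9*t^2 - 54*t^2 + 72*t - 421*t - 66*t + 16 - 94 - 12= -126*l^2 + 216*l + t^2*(63*l - 45) + t*(-14*l^2 + 591*l - 415) - 90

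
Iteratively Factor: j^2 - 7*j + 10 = (j - 2)*(j - 5)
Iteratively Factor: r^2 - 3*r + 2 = (r - 2)*(r - 1)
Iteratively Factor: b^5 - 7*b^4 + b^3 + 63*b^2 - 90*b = (b - 3)*(b^4 - 4*b^3 - 11*b^2 + 30*b) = (b - 5)*(b - 3)*(b^3 + b^2 - 6*b) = (b - 5)*(b - 3)*(b + 3)*(b^2 - 2*b) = b*(b - 5)*(b - 3)*(b + 3)*(b - 2)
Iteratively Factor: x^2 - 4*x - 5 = (x - 5)*(x + 1)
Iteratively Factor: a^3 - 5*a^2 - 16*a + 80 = (a - 4)*(a^2 - a - 20) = (a - 5)*(a - 4)*(a + 4)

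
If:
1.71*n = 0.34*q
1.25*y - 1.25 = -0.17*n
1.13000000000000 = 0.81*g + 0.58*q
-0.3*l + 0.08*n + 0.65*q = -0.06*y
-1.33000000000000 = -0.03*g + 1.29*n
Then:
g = 4.71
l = -10.06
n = -0.92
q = -4.63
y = 1.13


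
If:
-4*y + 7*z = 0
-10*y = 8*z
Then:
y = 0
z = 0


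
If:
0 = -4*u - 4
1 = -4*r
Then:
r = -1/4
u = -1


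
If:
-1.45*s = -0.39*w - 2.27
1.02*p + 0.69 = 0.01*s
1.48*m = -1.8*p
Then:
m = 0.804067759443013 - 0.00320706101639165*w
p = 0.0026369168356998*w - 0.661122379986477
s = 0.268965517241379*w + 1.56551724137931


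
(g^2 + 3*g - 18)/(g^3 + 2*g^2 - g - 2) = (g^2 + 3*g - 18)/(g^3 + 2*g^2 - g - 2)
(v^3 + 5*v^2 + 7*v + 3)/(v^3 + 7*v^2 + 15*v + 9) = (v + 1)/(v + 3)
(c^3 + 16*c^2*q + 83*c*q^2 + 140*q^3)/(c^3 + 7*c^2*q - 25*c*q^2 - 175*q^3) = (-c - 4*q)/(-c + 5*q)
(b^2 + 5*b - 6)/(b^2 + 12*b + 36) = (b - 1)/(b + 6)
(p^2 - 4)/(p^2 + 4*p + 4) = (p - 2)/(p + 2)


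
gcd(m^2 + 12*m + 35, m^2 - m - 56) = m + 7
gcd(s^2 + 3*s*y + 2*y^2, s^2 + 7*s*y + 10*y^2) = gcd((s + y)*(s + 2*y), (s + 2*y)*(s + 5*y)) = s + 2*y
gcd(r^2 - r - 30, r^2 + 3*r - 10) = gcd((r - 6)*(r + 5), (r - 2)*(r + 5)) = r + 5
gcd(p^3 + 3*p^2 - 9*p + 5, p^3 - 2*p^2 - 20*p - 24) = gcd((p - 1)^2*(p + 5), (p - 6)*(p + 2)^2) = 1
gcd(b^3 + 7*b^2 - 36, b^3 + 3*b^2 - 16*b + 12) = b^2 + 4*b - 12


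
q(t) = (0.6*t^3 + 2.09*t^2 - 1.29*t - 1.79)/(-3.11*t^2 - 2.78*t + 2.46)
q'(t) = (6.22*t + 2.78)*(0.6*t^3 + 2.09*t^2 - 1.29*t - 1.79)/(-3.11*t^2 - 2.78*t + 2.46)^2 + (1.8*t^2 + 4.18*t - 1.29)/(-3.11*t^2 - 2.78*t + 2.46) = (-1.866*t^4 - 3.336*t^3 - 5.3941*t^2 - 0.850999999999999*t - 8.1496)/(9.6721*t^4 + 17.2916*t^3 - 7.5728*t^2 - 13.6776*t + 6.0516)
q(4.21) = -1.16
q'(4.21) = -0.23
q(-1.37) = 5.46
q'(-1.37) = -81.14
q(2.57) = -0.75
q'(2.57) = -0.29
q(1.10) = -0.03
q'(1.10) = -1.20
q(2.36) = -0.69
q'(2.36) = -0.31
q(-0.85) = 0.17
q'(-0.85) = -1.54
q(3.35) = -0.96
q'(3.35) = -0.25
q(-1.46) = -24.27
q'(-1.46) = -1352.05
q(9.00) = -2.16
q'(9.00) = -0.20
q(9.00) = -2.16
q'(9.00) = -0.20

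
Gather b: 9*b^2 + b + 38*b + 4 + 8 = 9*b^2 + 39*b + 12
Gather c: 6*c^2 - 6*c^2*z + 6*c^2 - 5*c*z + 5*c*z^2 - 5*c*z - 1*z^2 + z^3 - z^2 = c^2*(12 - 6*z) + c*(5*z^2 - 10*z) + z^3 - 2*z^2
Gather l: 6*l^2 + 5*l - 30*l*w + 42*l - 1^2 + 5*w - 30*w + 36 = 6*l^2 + l*(47 - 30*w) - 25*w + 35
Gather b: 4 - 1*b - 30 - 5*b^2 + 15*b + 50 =-5*b^2 + 14*b + 24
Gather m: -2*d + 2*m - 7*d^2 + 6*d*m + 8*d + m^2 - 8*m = -7*d^2 + 6*d + m^2 + m*(6*d - 6)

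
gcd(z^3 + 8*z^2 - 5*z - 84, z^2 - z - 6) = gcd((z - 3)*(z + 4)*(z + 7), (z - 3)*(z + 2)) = z - 3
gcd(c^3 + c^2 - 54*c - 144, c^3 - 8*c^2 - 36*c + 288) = c^2 - 2*c - 48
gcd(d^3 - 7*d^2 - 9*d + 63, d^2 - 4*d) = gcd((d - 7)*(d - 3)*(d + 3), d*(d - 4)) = 1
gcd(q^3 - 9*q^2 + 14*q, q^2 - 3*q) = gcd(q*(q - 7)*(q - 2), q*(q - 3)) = q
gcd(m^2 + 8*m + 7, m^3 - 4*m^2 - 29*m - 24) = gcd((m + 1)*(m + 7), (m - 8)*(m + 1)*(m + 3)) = m + 1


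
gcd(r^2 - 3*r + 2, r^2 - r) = r - 1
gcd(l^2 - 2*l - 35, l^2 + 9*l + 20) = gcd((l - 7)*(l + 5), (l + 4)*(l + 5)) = l + 5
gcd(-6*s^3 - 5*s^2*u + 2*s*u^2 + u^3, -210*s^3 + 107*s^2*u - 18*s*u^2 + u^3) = 1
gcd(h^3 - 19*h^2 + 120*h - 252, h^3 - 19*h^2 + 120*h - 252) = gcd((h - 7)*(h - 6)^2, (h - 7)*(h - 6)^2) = h^3 - 19*h^2 + 120*h - 252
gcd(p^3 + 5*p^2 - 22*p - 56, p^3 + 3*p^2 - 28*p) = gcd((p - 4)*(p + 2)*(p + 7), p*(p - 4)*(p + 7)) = p^2 + 3*p - 28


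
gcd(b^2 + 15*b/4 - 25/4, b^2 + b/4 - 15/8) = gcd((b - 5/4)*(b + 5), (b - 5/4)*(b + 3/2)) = b - 5/4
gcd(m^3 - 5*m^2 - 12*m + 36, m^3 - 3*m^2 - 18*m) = m^2 - 3*m - 18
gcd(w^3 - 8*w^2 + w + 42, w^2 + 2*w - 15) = w - 3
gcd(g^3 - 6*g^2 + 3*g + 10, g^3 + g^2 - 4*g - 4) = g^2 - g - 2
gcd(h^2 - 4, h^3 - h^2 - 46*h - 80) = h + 2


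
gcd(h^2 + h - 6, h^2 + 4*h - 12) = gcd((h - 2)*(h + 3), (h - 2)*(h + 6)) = h - 2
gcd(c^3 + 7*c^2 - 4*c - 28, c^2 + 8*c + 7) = c + 7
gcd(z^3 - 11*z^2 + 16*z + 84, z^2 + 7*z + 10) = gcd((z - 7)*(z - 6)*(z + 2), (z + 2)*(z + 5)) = z + 2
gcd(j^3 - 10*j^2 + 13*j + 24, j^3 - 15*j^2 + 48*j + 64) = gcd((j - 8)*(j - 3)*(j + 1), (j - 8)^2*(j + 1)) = j^2 - 7*j - 8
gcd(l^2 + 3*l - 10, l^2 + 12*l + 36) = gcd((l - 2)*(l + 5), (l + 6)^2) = 1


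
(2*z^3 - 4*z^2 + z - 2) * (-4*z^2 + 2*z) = -8*z^5 + 20*z^4 - 12*z^3 + 10*z^2 - 4*z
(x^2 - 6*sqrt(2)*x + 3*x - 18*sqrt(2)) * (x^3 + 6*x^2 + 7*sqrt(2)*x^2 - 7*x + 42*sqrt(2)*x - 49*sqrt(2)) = x^5 + sqrt(2)*x^4 + 9*x^4 - 73*x^3 + 9*sqrt(2)*x^3 - 777*x^2 + 11*sqrt(2)*x^2 - 924*x - 21*sqrt(2)*x + 1764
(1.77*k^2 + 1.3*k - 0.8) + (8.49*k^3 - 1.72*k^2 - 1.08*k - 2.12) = 8.49*k^3 + 0.05*k^2 + 0.22*k - 2.92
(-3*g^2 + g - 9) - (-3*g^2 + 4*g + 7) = -3*g - 16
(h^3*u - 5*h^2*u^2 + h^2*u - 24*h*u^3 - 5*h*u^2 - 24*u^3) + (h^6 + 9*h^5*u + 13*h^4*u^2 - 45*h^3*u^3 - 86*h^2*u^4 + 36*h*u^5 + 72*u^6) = h^6 + 9*h^5*u + 13*h^4*u^2 - 45*h^3*u^3 + h^3*u - 86*h^2*u^4 - 5*h^2*u^2 + h^2*u + 36*h*u^5 - 24*h*u^3 - 5*h*u^2 + 72*u^6 - 24*u^3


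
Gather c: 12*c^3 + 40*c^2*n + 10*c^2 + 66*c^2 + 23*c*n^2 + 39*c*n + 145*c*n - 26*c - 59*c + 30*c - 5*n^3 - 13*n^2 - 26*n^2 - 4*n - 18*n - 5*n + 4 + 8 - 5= 12*c^3 + c^2*(40*n + 76) + c*(23*n^2 + 184*n - 55) - 5*n^3 - 39*n^2 - 27*n + 7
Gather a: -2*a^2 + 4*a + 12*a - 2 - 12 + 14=-2*a^2 + 16*a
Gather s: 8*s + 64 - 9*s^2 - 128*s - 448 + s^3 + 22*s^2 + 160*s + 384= s^3 + 13*s^2 + 40*s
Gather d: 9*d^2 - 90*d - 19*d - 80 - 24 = 9*d^2 - 109*d - 104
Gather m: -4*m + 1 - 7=-4*m - 6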